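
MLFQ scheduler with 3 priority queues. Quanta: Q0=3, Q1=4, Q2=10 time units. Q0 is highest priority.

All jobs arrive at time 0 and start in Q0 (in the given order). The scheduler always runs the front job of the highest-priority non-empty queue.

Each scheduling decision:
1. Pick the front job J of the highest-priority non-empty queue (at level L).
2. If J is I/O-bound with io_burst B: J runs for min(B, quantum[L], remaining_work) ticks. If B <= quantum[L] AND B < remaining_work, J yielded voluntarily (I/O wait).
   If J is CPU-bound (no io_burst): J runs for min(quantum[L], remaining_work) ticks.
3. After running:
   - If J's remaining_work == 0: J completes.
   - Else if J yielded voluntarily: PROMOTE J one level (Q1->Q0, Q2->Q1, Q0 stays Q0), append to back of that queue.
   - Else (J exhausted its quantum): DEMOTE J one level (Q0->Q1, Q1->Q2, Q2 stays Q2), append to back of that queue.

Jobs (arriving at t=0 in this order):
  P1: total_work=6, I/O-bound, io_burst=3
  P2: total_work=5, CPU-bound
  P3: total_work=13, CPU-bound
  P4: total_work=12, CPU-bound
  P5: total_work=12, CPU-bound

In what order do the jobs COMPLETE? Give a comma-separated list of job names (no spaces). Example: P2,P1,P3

t=0-3: P1@Q0 runs 3, rem=3, I/O yield, promote→Q0. Q0=[P2,P3,P4,P5,P1] Q1=[] Q2=[]
t=3-6: P2@Q0 runs 3, rem=2, quantum used, demote→Q1. Q0=[P3,P4,P5,P1] Q1=[P2] Q2=[]
t=6-9: P3@Q0 runs 3, rem=10, quantum used, demote→Q1. Q0=[P4,P5,P1] Q1=[P2,P3] Q2=[]
t=9-12: P4@Q0 runs 3, rem=9, quantum used, demote→Q1. Q0=[P5,P1] Q1=[P2,P3,P4] Q2=[]
t=12-15: P5@Q0 runs 3, rem=9, quantum used, demote→Q1. Q0=[P1] Q1=[P2,P3,P4,P5] Q2=[]
t=15-18: P1@Q0 runs 3, rem=0, completes. Q0=[] Q1=[P2,P3,P4,P5] Q2=[]
t=18-20: P2@Q1 runs 2, rem=0, completes. Q0=[] Q1=[P3,P4,P5] Q2=[]
t=20-24: P3@Q1 runs 4, rem=6, quantum used, demote→Q2. Q0=[] Q1=[P4,P5] Q2=[P3]
t=24-28: P4@Q1 runs 4, rem=5, quantum used, demote→Q2. Q0=[] Q1=[P5] Q2=[P3,P4]
t=28-32: P5@Q1 runs 4, rem=5, quantum used, demote→Q2. Q0=[] Q1=[] Q2=[P3,P4,P5]
t=32-38: P3@Q2 runs 6, rem=0, completes. Q0=[] Q1=[] Q2=[P4,P5]
t=38-43: P4@Q2 runs 5, rem=0, completes. Q0=[] Q1=[] Q2=[P5]
t=43-48: P5@Q2 runs 5, rem=0, completes. Q0=[] Q1=[] Q2=[]

Answer: P1,P2,P3,P4,P5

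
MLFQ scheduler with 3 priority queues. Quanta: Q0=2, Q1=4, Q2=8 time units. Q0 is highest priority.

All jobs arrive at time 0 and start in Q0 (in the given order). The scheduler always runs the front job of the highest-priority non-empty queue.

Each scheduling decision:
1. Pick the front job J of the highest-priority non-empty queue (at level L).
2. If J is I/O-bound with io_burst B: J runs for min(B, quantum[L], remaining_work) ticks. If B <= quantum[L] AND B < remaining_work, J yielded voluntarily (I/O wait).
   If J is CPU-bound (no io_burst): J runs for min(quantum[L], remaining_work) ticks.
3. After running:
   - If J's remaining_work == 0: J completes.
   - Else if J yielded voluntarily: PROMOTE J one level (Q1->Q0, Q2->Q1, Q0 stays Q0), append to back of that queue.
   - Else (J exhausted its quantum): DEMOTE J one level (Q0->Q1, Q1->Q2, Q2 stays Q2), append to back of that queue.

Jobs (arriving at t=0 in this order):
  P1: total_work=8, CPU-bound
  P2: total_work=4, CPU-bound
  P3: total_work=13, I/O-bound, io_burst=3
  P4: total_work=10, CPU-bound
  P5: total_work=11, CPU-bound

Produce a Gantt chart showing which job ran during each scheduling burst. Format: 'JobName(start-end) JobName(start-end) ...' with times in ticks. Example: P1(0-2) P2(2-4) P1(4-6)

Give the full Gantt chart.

t=0-2: P1@Q0 runs 2, rem=6, quantum used, demote→Q1. Q0=[P2,P3,P4,P5] Q1=[P1] Q2=[]
t=2-4: P2@Q0 runs 2, rem=2, quantum used, demote→Q1. Q0=[P3,P4,P5] Q1=[P1,P2] Q2=[]
t=4-6: P3@Q0 runs 2, rem=11, quantum used, demote→Q1. Q0=[P4,P5] Q1=[P1,P2,P3] Q2=[]
t=6-8: P4@Q0 runs 2, rem=8, quantum used, demote→Q1. Q0=[P5] Q1=[P1,P2,P3,P4] Q2=[]
t=8-10: P5@Q0 runs 2, rem=9, quantum used, demote→Q1. Q0=[] Q1=[P1,P2,P3,P4,P5] Q2=[]
t=10-14: P1@Q1 runs 4, rem=2, quantum used, demote→Q2. Q0=[] Q1=[P2,P3,P4,P5] Q2=[P1]
t=14-16: P2@Q1 runs 2, rem=0, completes. Q0=[] Q1=[P3,P4,P5] Q2=[P1]
t=16-19: P3@Q1 runs 3, rem=8, I/O yield, promote→Q0. Q0=[P3] Q1=[P4,P5] Q2=[P1]
t=19-21: P3@Q0 runs 2, rem=6, quantum used, demote→Q1. Q0=[] Q1=[P4,P5,P3] Q2=[P1]
t=21-25: P4@Q1 runs 4, rem=4, quantum used, demote→Q2. Q0=[] Q1=[P5,P3] Q2=[P1,P4]
t=25-29: P5@Q1 runs 4, rem=5, quantum used, demote→Q2. Q0=[] Q1=[P3] Q2=[P1,P4,P5]
t=29-32: P3@Q1 runs 3, rem=3, I/O yield, promote→Q0. Q0=[P3] Q1=[] Q2=[P1,P4,P5]
t=32-34: P3@Q0 runs 2, rem=1, quantum used, demote→Q1. Q0=[] Q1=[P3] Q2=[P1,P4,P5]
t=34-35: P3@Q1 runs 1, rem=0, completes. Q0=[] Q1=[] Q2=[P1,P4,P5]
t=35-37: P1@Q2 runs 2, rem=0, completes. Q0=[] Q1=[] Q2=[P4,P5]
t=37-41: P4@Q2 runs 4, rem=0, completes. Q0=[] Q1=[] Q2=[P5]
t=41-46: P5@Q2 runs 5, rem=0, completes. Q0=[] Q1=[] Q2=[]

Answer: P1(0-2) P2(2-4) P3(4-6) P4(6-8) P5(8-10) P1(10-14) P2(14-16) P3(16-19) P3(19-21) P4(21-25) P5(25-29) P3(29-32) P3(32-34) P3(34-35) P1(35-37) P4(37-41) P5(41-46)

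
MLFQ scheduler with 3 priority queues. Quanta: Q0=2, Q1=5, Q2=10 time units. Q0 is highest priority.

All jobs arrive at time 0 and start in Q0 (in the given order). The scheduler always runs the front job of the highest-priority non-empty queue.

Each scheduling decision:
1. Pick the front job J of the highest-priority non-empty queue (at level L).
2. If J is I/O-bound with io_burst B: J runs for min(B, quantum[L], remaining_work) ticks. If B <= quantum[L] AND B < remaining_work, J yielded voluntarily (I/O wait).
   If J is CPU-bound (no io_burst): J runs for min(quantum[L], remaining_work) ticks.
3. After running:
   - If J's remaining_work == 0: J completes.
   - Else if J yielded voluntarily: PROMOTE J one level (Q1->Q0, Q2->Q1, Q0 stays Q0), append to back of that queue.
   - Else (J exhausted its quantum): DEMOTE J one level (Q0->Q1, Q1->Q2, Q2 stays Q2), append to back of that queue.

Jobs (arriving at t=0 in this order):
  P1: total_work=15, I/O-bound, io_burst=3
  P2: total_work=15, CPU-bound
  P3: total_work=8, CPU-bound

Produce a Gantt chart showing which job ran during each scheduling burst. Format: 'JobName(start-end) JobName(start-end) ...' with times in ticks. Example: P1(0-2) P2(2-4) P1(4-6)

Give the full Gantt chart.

Answer: P1(0-2) P2(2-4) P3(4-6) P1(6-9) P1(9-11) P2(11-16) P3(16-21) P1(21-24) P1(24-26) P1(26-29) P2(29-37) P3(37-38)

Derivation:
t=0-2: P1@Q0 runs 2, rem=13, quantum used, demote→Q1. Q0=[P2,P3] Q1=[P1] Q2=[]
t=2-4: P2@Q0 runs 2, rem=13, quantum used, demote→Q1. Q0=[P3] Q1=[P1,P2] Q2=[]
t=4-6: P3@Q0 runs 2, rem=6, quantum used, demote→Q1. Q0=[] Q1=[P1,P2,P3] Q2=[]
t=6-9: P1@Q1 runs 3, rem=10, I/O yield, promote→Q0. Q0=[P1] Q1=[P2,P3] Q2=[]
t=9-11: P1@Q0 runs 2, rem=8, quantum used, demote→Q1. Q0=[] Q1=[P2,P3,P1] Q2=[]
t=11-16: P2@Q1 runs 5, rem=8, quantum used, demote→Q2. Q0=[] Q1=[P3,P1] Q2=[P2]
t=16-21: P3@Q1 runs 5, rem=1, quantum used, demote→Q2. Q0=[] Q1=[P1] Q2=[P2,P3]
t=21-24: P1@Q1 runs 3, rem=5, I/O yield, promote→Q0. Q0=[P1] Q1=[] Q2=[P2,P3]
t=24-26: P1@Q0 runs 2, rem=3, quantum used, demote→Q1. Q0=[] Q1=[P1] Q2=[P2,P3]
t=26-29: P1@Q1 runs 3, rem=0, completes. Q0=[] Q1=[] Q2=[P2,P3]
t=29-37: P2@Q2 runs 8, rem=0, completes. Q0=[] Q1=[] Q2=[P3]
t=37-38: P3@Q2 runs 1, rem=0, completes. Q0=[] Q1=[] Q2=[]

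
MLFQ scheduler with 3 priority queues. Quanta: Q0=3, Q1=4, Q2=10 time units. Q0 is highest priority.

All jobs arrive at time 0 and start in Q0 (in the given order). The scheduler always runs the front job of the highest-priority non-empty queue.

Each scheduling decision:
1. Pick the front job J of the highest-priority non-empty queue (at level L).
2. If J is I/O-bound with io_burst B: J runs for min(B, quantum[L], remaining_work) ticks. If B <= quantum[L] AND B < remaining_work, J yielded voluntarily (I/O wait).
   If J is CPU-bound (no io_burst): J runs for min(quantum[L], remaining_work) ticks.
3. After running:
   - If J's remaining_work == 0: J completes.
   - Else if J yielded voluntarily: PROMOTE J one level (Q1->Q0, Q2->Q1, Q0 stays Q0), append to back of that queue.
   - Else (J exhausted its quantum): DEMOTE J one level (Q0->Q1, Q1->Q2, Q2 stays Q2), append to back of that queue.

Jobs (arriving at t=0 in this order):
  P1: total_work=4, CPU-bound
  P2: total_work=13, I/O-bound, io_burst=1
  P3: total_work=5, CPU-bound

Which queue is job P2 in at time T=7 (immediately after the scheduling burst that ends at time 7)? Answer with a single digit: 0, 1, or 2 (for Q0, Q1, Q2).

t=0-3: P1@Q0 runs 3, rem=1, quantum used, demote→Q1. Q0=[P2,P3] Q1=[P1] Q2=[]
t=3-4: P2@Q0 runs 1, rem=12, I/O yield, promote→Q0. Q0=[P3,P2] Q1=[P1] Q2=[]
t=4-7: P3@Q0 runs 3, rem=2, quantum used, demote→Q1. Q0=[P2] Q1=[P1,P3] Q2=[]
t=7-8: P2@Q0 runs 1, rem=11, I/O yield, promote→Q0. Q0=[P2] Q1=[P1,P3] Q2=[]
t=8-9: P2@Q0 runs 1, rem=10, I/O yield, promote→Q0. Q0=[P2] Q1=[P1,P3] Q2=[]
t=9-10: P2@Q0 runs 1, rem=9, I/O yield, promote→Q0. Q0=[P2] Q1=[P1,P3] Q2=[]
t=10-11: P2@Q0 runs 1, rem=8, I/O yield, promote→Q0. Q0=[P2] Q1=[P1,P3] Q2=[]
t=11-12: P2@Q0 runs 1, rem=7, I/O yield, promote→Q0. Q0=[P2] Q1=[P1,P3] Q2=[]
t=12-13: P2@Q0 runs 1, rem=6, I/O yield, promote→Q0. Q0=[P2] Q1=[P1,P3] Q2=[]
t=13-14: P2@Q0 runs 1, rem=5, I/O yield, promote→Q0. Q0=[P2] Q1=[P1,P3] Q2=[]
t=14-15: P2@Q0 runs 1, rem=4, I/O yield, promote→Q0. Q0=[P2] Q1=[P1,P3] Q2=[]
t=15-16: P2@Q0 runs 1, rem=3, I/O yield, promote→Q0. Q0=[P2] Q1=[P1,P3] Q2=[]
t=16-17: P2@Q0 runs 1, rem=2, I/O yield, promote→Q0. Q0=[P2] Q1=[P1,P3] Q2=[]
t=17-18: P2@Q0 runs 1, rem=1, I/O yield, promote→Q0. Q0=[P2] Q1=[P1,P3] Q2=[]
t=18-19: P2@Q0 runs 1, rem=0, completes. Q0=[] Q1=[P1,P3] Q2=[]
t=19-20: P1@Q1 runs 1, rem=0, completes. Q0=[] Q1=[P3] Q2=[]
t=20-22: P3@Q1 runs 2, rem=0, completes. Q0=[] Q1=[] Q2=[]

Answer: 0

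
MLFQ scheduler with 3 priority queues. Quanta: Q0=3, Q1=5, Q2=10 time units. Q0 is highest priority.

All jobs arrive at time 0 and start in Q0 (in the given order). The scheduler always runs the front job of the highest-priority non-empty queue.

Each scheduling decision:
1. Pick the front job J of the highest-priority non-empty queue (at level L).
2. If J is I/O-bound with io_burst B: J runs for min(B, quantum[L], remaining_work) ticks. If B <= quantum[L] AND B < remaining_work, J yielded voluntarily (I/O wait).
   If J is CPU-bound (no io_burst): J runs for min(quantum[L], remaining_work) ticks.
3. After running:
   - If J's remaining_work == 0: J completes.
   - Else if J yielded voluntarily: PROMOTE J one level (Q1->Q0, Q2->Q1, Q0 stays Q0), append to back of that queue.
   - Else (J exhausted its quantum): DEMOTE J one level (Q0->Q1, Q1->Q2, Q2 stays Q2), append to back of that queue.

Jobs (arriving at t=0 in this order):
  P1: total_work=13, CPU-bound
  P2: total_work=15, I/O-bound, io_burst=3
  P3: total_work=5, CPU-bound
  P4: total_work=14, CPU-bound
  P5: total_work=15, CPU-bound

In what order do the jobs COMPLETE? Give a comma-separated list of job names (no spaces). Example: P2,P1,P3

t=0-3: P1@Q0 runs 3, rem=10, quantum used, demote→Q1. Q0=[P2,P3,P4,P5] Q1=[P1] Q2=[]
t=3-6: P2@Q0 runs 3, rem=12, I/O yield, promote→Q0. Q0=[P3,P4,P5,P2] Q1=[P1] Q2=[]
t=6-9: P3@Q0 runs 3, rem=2, quantum used, demote→Q1. Q0=[P4,P5,P2] Q1=[P1,P3] Q2=[]
t=9-12: P4@Q0 runs 3, rem=11, quantum used, demote→Q1. Q0=[P5,P2] Q1=[P1,P3,P4] Q2=[]
t=12-15: P5@Q0 runs 3, rem=12, quantum used, demote→Q1. Q0=[P2] Q1=[P1,P3,P4,P5] Q2=[]
t=15-18: P2@Q0 runs 3, rem=9, I/O yield, promote→Q0. Q0=[P2] Q1=[P1,P3,P4,P5] Q2=[]
t=18-21: P2@Q0 runs 3, rem=6, I/O yield, promote→Q0. Q0=[P2] Q1=[P1,P3,P4,P5] Q2=[]
t=21-24: P2@Q0 runs 3, rem=3, I/O yield, promote→Q0. Q0=[P2] Q1=[P1,P3,P4,P5] Q2=[]
t=24-27: P2@Q0 runs 3, rem=0, completes. Q0=[] Q1=[P1,P3,P4,P5] Q2=[]
t=27-32: P1@Q1 runs 5, rem=5, quantum used, demote→Q2. Q0=[] Q1=[P3,P4,P5] Q2=[P1]
t=32-34: P3@Q1 runs 2, rem=0, completes. Q0=[] Q1=[P4,P5] Q2=[P1]
t=34-39: P4@Q1 runs 5, rem=6, quantum used, demote→Q2. Q0=[] Q1=[P5] Q2=[P1,P4]
t=39-44: P5@Q1 runs 5, rem=7, quantum used, demote→Q2. Q0=[] Q1=[] Q2=[P1,P4,P5]
t=44-49: P1@Q2 runs 5, rem=0, completes. Q0=[] Q1=[] Q2=[P4,P5]
t=49-55: P4@Q2 runs 6, rem=0, completes. Q0=[] Q1=[] Q2=[P5]
t=55-62: P5@Q2 runs 7, rem=0, completes. Q0=[] Q1=[] Q2=[]

Answer: P2,P3,P1,P4,P5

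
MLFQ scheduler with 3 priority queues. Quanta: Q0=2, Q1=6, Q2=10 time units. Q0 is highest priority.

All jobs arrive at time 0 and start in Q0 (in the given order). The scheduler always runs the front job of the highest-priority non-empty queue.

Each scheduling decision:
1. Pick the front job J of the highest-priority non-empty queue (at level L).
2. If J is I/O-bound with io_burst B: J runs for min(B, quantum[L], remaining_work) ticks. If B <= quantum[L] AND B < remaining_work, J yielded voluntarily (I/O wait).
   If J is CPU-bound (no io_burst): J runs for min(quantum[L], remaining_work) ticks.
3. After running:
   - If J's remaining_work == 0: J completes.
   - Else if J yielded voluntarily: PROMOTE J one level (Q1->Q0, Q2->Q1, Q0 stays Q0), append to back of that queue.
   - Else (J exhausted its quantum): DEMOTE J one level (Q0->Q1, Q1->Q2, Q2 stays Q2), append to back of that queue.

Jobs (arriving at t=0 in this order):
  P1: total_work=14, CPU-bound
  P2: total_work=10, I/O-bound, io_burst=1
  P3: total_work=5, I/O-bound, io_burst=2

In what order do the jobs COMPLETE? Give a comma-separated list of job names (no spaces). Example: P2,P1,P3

Answer: P3,P2,P1

Derivation:
t=0-2: P1@Q0 runs 2, rem=12, quantum used, demote→Q1. Q0=[P2,P3] Q1=[P1] Q2=[]
t=2-3: P2@Q0 runs 1, rem=9, I/O yield, promote→Q0. Q0=[P3,P2] Q1=[P1] Q2=[]
t=3-5: P3@Q0 runs 2, rem=3, I/O yield, promote→Q0. Q0=[P2,P3] Q1=[P1] Q2=[]
t=5-6: P2@Q0 runs 1, rem=8, I/O yield, promote→Q0. Q0=[P3,P2] Q1=[P1] Q2=[]
t=6-8: P3@Q0 runs 2, rem=1, I/O yield, promote→Q0. Q0=[P2,P3] Q1=[P1] Q2=[]
t=8-9: P2@Q0 runs 1, rem=7, I/O yield, promote→Q0. Q0=[P3,P2] Q1=[P1] Q2=[]
t=9-10: P3@Q0 runs 1, rem=0, completes. Q0=[P2] Q1=[P1] Q2=[]
t=10-11: P2@Q0 runs 1, rem=6, I/O yield, promote→Q0. Q0=[P2] Q1=[P1] Q2=[]
t=11-12: P2@Q0 runs 1, rem=5, I/O yield, promote→Q0. Q0=[P2] Q1=[P1] Q2=[]
t=12-13: P2@Q0 runs 1, rem=4, I/O yield, promote→Q0. Q0=[P2] Q1=[P1] Q2=[]
t=13-14: P2@Q0 runs 1, rem=3, I/O yield, promote→Q0. Q0=[P2] Q1=[P1] Q2=[]
t=14-15: P2@Q0 runs 1, rem=2, I/O yield, promote→Q0. Q0=[P2] Q1=[P1] Q2=[]
t=15-16: P2@Q0 runs 1, rem=1, I/O yield, promote→Q0. Q0=[P2] Q1=[P1] Q2=[]
t=16-17: P2@Q0 runs 1, rem=0, completes. Q0=[] Q1=[P1] Q2=[]
t=17-23: P1@Q1 runs 6, rem=6, quantum used, demote→Q2. Q0=[] Q1=[] Q2=[P1]
t=23-29: P1@Q2 runs 6, rem=0, completes. Q0=[] Q1=[] Q2=[]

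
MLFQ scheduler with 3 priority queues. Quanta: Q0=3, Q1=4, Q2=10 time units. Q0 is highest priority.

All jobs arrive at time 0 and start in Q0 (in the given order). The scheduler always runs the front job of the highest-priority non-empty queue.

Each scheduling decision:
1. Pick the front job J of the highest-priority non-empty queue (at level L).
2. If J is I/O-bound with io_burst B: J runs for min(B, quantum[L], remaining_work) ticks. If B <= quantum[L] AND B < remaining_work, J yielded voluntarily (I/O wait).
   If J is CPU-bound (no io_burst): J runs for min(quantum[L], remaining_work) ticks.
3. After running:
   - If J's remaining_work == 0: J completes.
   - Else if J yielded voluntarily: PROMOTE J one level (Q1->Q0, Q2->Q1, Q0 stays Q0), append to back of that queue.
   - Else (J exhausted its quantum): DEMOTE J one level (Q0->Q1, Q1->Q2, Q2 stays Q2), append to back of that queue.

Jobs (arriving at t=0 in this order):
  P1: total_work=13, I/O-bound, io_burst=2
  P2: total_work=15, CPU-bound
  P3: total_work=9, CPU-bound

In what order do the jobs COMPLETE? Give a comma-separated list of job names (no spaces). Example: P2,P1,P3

t=0-2: P1@Q0 runs 2, rem=11, I/O yield, promote→Q0. Q0=[P2,P3,P1] Q1=[] Q2=[]
t=2-5: P2@Q0 runs 3, rem=12, quantum used, demote→Q1. Q0=[P3,P1] Q1=[P2] Q2=[]
t=5-8: P3@Q0 runs 3, rem=6, quantum used, demote→Q1. Q0=[P1] Q1=[P2,P3] Q2=[]
t=8-10: P1@Q0 runs 2, rem=9, I/O yield, promote→Q0. Q0=[P1] Q1=[P2,P3] Q2=[]
t=10-12: P1@Q0 runs 2, rem=7, I/O yield, promote→Q0. Q0=[P1] Q1=[P2,P3] Q2=[]
t=12-14: P1@Q0 runs 2, rem=5, I/O yield, promote→Q0. Q0=[P1] Q1=[P2,P3] Q2=[]
t=14-16: P1@Q0 runs 2, rem=3, I/O yield, promote→Q0. Q0=[P1] Q1=[P2,P3] Q2=[]
t=16-18: P1@Q0 runs 2, rem=1, I/O yield, promote→Q0. Q0=[P1] Q1=[P2,P3] Q2=[]
t=18-19: P1@Q0 runs 1, rem=0, completes. Q0=[] Q1=[P2,P3] Q2=[]
t=19-23: P2@Q1 runs 4, rem=8, quantum used, demote→Q2. Q0=[] Q1=[P3] Q2=[P2]
t=23-27: P3@Q1 runs 4, rem=2, quantum used, demote→Q2. Q0=[] Q1=[] Q2=[P2,P3]
t=27-35: P2@Q2 runs 8, rem=0, completes. Q0=[] Q1=[] Q2=[P3]
t=35-37: P3@Q2 runs 2, rem=0, completes. Q0=[] Q1=[] Q2=[]

Answer: P1,P2,P3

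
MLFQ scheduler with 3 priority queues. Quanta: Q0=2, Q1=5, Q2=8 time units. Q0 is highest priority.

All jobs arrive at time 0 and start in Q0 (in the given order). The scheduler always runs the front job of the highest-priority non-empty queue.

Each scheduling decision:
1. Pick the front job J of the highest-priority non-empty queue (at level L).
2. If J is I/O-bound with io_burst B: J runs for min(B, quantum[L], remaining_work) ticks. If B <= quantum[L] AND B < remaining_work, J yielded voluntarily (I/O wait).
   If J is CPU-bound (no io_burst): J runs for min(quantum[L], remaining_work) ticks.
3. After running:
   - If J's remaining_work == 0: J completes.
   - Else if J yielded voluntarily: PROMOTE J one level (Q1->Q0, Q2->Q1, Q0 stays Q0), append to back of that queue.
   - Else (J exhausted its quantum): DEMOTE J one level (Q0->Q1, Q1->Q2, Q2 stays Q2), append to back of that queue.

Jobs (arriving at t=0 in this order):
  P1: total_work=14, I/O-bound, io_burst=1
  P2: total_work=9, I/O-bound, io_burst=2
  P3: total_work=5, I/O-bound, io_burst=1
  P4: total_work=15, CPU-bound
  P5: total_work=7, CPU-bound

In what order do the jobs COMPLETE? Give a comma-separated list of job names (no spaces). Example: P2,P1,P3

Answer: P2,P3,P1,P5,P4

Derivation:
t=0-1: P1@Q0 runs 1, rem=13, I/O yield, promote→Q0. Q0=[P2,P3,P4,P5,P1] Q1=[] Q2=[]
t=1-3: P2@Q0 runs 2, rem=7, I/O yield, promote→Q0. Q0=[P3,P4,P5,P1,P2] Q1=[] Q2=[]
t=3-4: P3@Q0 runs 1, rem=4, I/O yield, promote→Q0. Q0=[P4,P5,P1,P2,P3] Q1=[] Q2=[]
t=4-6: P4@Q0 runs 2, rem=13, quantum used, demote→Q1. Q0=[P5,P1,P2,P3] Q1=[P4] Q2=[]
t=6-8: P5@Q0 runs 2, rem=5, quantum used, demote→Q1. Q0=[P1,P2,P3] Q1=[P4,P5] Q2=[]
t=8-9: P1@Q0 runs 1, rem=12, I/O yield, promote→Q0. Q0=[P2,P3,P1] Q1=[P4,P5] Q2=[]
t=9-11: P2@Q0 runs 2, rem=5, I/O yield, promote→Q0. Q0=[P3,P1,P2] Q1=[P4,P5] Q2=[]
t=11-12: P3@Q0 runs 1, rem=3, I/O yield, promote→Q0. Q0=[P1,P2,P3] Q1=[P4,P5] Q2=[]
t=12-13: P1@Q0 runs 1, rem=11, I/O yield, promote→Q0. Q0=[P2,P3,P1] Q1=[P4,P5] Q2=[]
t=13-15: P2@Q0 runs 2, rem=3, I/O yield, promote→Q0. Q0=[P3,P1,P2] Q1=[P4,P5] Q2=[]
t=15-16: P3@Q0 runs 1, rem=2, I/O yield, promote→Q0. Q0=[P1,P2,P3] Q1=[P4,P5] Q2=[]
t=16-17: P1@Q0 runs 1, rem=10, I/O yield, promote→Q0. Q0=[P2,P3,P1] Q1=[P4,P5] Q2=[]
t=17-19: P2@Q0 runs 2, rem=1, I/O yield, promote→Q0. Q0=[P3,P1,P2] Q1=[P4,P5] Q2=[]
t=19-20: P3@Q0 runs 1, rem=1, I/O yield, promote→Q0. Q0=[P1,P2,P3] Q1=[P4,P5] Q2=[]
t=20-21: P1@Q0 runs 1, rem=9, I/O yield, promote→Q0. Q0=[P2,P3,P1] Q1=[P4,P5] Q2=[]
t=21-22: P2@Q0 runs 1, rem=0, completes. Q0=[P3,P1] Q1=[P4,P5] Q2=[]
t=22-23: P3@Q0 runs 1, rem=0, completes. Q0=[P1] Q1=[P4,P5] Q2=[]
t=23-24: P1@Q0 runs 1, rem=8, I/O yield, promote→Q0. Q0=[P1] Q1=[P4,P5] Q2=[]
t=24-25: P1@Q0 runs 1, rem=7, I/O yield, promote→Q0. Q0=[P1] Q1=[P4,P5] Q2=[]
t=25-26: P1@Q0 runs 1, rem=6, I/O yield, promote→Q0. Q0=[P1] Q1=[P4,P5] Q2=[]
t=26-27: P1@Q0 runs 1, rem=5, I/O yield, promote→Q0. Q0=[P1] Q1=[P4,P5] Q2=[]
t=27-28: P1@Q0 runs 1, rem=4, I/O yield, promote→Q0. Q0=[P1] Q1=[P4,P5] Q2=[]
t=28-29: P1@Q0 runs 1, rem=3, I/O yield, promote→Q0. Q0=[P1] Q1=[P4,P5] Q2=[]
t=29-30: P1@Q0 runs 1, rem=2, I/O yield, promote→Q0. Q0=[P1] Q1=[P4,P5] Q2=[]
t=30-31: P1@Q0 runs 1, rem=1, I/O yield, promote→Q0. Q0=[P1] Q1=[P4,P5] Q2=[]
t=31-32: P1@Q0 runs 1, rem=0, completes. Q0=[] Q1=[P4,P5] Q2=[]
t=32-37: P4@Q1 runs 5, rem=8, quantum used, demote→Q2. Q0=[] Q1=[P5] Q2=[P4]
t=37-42: P5@Q1 runs 5, rem=0, completes. Q0=[] Q1=[] Q2=[P4]
t=42-50: P4@Q2 runs 8, rem=0, completes. Q0=[] Q1=[] Q2=[]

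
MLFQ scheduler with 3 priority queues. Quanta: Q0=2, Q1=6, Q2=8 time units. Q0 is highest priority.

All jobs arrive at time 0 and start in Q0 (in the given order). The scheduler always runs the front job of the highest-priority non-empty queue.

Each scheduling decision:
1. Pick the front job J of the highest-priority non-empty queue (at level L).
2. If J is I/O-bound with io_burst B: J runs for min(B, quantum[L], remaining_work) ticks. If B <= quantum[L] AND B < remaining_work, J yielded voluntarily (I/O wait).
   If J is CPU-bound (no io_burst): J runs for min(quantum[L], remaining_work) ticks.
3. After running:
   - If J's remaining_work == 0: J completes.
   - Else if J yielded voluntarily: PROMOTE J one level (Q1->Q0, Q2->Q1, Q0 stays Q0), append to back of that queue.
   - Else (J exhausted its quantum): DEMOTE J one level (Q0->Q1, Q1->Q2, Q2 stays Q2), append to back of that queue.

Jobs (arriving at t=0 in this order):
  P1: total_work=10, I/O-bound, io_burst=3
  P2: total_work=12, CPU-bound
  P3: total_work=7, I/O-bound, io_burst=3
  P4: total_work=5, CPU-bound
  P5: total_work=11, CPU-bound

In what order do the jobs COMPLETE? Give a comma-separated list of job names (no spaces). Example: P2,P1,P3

Answer: P3,P4,P1,P2,P5

Derivation:
t=0-2: P1@Q0 runs 2, rem=8, quantum used, demote→Q1. Q0=[P2,P3,P4,P5] Q1=[P1] Q2=[]
t=2-4: P2@Q0 runs 2, rem=10, quantum used, demote→Q1. Q0=[P3,P4,P5] Q1=[P1,P2] Q2=[]
t=4-6: P3@Q0 runs 2, rem=5, quantum used, demote→Q1. Q0=[P4,P5] Q1=[P1,P2,P3] Q2=[]
t=6-8: P4@Q0 runs 2, rem=3, quantum used, demote→Q1. Q0=[P5] Q1=[P1,P2,P3,P4] Q2=[]
t=8-10: P5@Q0 runs 2, rem=9, quantum used, demote→Q1. Q0=[] Q1=[P1,P2,P3,P4,P5] Q2=[]
t=10-13: P1@Q1 runs 3, rem=5, I/O yield, promote→Q0. Q0=[P1] Q1=[P2,P3,P4,P5] Q2=[]
t=13-15: P1@Q0 runs 2, rem=3, quantum used, demote→Q1. Q0=[] Q1=[P2,P3,P4,P5,P1] Q2=[]
t=15-21: P2@Q1 runs 6, rem=4, quantum used, demote→Q2. Q0=[] Q1=[P3,P4,P5,P1] Q2=[P2]
t=21-24: P3@Q1 runs 3, rem=2, I/O yield, promote→Q0. Q0=[P3] Q1=[P4,P5,P1] Q2=[P2]
t=24-26: P3@Q0 runs 2, rem=0, completes. Q0=[] Q1=[P4,P5,P1] Q2=[P2]
t=26-29: P4@Q1 runs 3, rem=0, completes. Q0=[] Q1=[P5,P1] Q2=[P2]
t=29-35: P5@Q1 runs 6, rem=3, quantum used, demote→Q2. Q0=[] Q1=[P1] Q2=[P2,P5]
t=35-38: P1@Q1 runs 3, rem=0, completes. Q0=[] Q1=[] Q2=[P2,P5]
t=38-42: P2@Q2 runs 4, rem=0, completes. Q0=[] Q1=[] Q2=[P5]
t=42-45: P5@Q2 runs 3, rem=0, completes. Q0=[] Q1=[] Q2=[]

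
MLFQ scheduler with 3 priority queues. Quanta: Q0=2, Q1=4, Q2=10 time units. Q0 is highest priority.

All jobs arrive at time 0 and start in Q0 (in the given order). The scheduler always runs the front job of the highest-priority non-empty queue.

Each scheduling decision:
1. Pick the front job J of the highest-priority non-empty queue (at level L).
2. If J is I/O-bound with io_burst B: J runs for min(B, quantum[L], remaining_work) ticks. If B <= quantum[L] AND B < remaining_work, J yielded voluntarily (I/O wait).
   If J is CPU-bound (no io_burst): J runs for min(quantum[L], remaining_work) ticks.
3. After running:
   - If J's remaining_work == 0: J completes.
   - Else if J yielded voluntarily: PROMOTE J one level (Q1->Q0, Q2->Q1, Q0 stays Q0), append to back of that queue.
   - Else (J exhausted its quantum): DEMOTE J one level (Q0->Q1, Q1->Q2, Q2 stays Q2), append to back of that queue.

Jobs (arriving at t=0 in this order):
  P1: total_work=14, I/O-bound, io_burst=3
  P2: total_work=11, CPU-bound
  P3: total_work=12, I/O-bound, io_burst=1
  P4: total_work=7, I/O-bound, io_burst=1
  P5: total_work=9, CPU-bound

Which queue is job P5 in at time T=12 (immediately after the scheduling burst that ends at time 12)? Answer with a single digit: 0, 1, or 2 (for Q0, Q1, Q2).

t=0-2: P1@Q0 runs 2, rem=12, quantum used, demote→Q1. Q0=[P2,P3,P4,P5] Q1=[P1] Q2=[]
t=2-4: P2@Q0 runs 2, rem=9, quantum used, demote→Q1. Q0=[P3,P4,P5] Q1=[P1,P2] Q2=[]
t=4-5: P3@Q0 runs 1, rem=11, I/O yield, promote→Q0. Q0=[P4,P5,P3] Q1=[P1,P2] Q2=[]
t=5-6: P4@Q0 runs 1, rem=6, I/O yield, promote→Q0. Q0=[P5,P3,P4] Q1=[P1,P2] Q2=[]
t=6-8: P5@Q0 runs 2, rem=7, quantum used, demote→Q1. Q0=[P3,P4] Q1=[P1,P2,P5] Q2=[]
t=8-9: P3@Q0 runs 1, rem=10, I/O yield, promote→Q0. Q0=[P4,P3] Q1=[P1,P2,P5] Q2=[]
t=9-10: P4@Q0 runs 1, rem=5, I/O yield, promote→Q0. Q0=[P3,P4] Q1=[P1,P2,P5] Q2=[]
t=10-11: P3@Q0 runs 1, rem=9, I/O yield, promote→Q0. Q0=[P4,P3] Q1=[P1,P2,P5] Q2=[]
t=11-12: P4@Q0 runs 1, rem=4, I/O yield, promote→Q0. Q0=[P3,P4] Q1=[P1,P2,P5] Q2=[]
t=12-13: P3@Q0 runs 1, rem=8, I/O yield, promote→Q0. Q0=[P4,P3] Q1=[P1,P2,P5] Q2=[]
t=13-14: P4@Q0 runs 1, rem=3, I/O yield, promote→Q0. Q0=[P3,P4] Q1=[P1,P2,P5] Q2=[]
t=14-15: P3@Q0 runs 1, rem=7, I/O yield, promote→Q0. Q0=[P4,P3] Q1=[P1,P2,P5] Q2=[]
t=15-16: P4@Q0 runs 1, rem=2, I/O yield, promote→Q0. Q0=[P3,P4] Q1=[P1,P2,P5] Q2=[]
t=16-17: P3@Q0 runs 1, rem=6, I/O yield, promote→Q0. Q0=[P4,P3] Q1=[P1,P2,P5] Q2=[]
t=17-18: P4@Q0 runs 1, rem=1, I/O yield, promote→Q0. Q0=[P3,P4] Q1=[P1,P2,P5] Q2=[]
t=18-19: P3@Q0 runs 1, rem=5, I/O yield, promote→Q0. Q0=[P4,P3] Q1=[P1,P2,P5] Q2=[]
t=19-20: P4@Q0 runs 1, rem=0, completes. Q0=[P3] Q1=[P1,P2,P5] Q2=[]
t=20-21: P3@Q0 runs 1, rem=4, I/O yield, promote→Q0. Q0=[P3] Q1=[P1,P2,P5] Q2=[]
t=21-22: P3@Q0 runs 1, rem=3, I/O yield, promote→Q0. Q0=[P3] Q1=[P1,P2,P5] Q2=[]
t=22-23: P3@Q0 runs 1, rem=2, I/O yield, promote→Q0. Q0=[P3] Q1=[P1,P2,P5] Q2=[]
t=23-24: P3@Q0 runs 1, rem=1, I/O yield, promote→Q0. Q0=[P3] Q1=[P1,P2,P5] Q2=[]
t=24-25: P3@Q0 runs 1, rem=0, completes. Q0=[] Q1=[P1,P2,P5] Q2=[]
t=25-28: P1@Q1 runs 3, rem=9, I/O yield, promote→Q0. Q0=[P1] Q1=[P2,P5] Q2=[]
t=28-30: P1@Q0 runs 2, rem=7, quantum used, demote→Q1. Q0=[] Q1=[P2,P5,P1] Q2=[]
t=30-34: P2@Q1 runs 4, rem=5, quantum used, demote→Q2. Q0=[] Q1=[P5,P1] Q2=[P2]
t=34-38: P5@Q1 runs 4, rem=3, quantum used, demote→Q2. Q0=[] Q1=[P1] Q2=[P2,P5]
t=38-41: P1@Q1 runs 3, rem=4, I/O yield, promote→Q0. Q0=[P1] Q1=[] Q2=[P2,P5]
t=41-43: P1@Q0 runs 2, rem=2, quantum used, demote→Q1. Q0=[] Q1=[P1] Q2=[P2,P5]
t=43-45: P1@Q1 runs 2, rem=0, completes. Q0=[] Q1=[] Q2=[P2,P5]
t=45-50: P2@Q2 runs 5, rem=0, completes. Q0=[] Q1=[] Q2=[P5]
t=50-53: P5@Q2 runs 3, rem=0, completes. Q0=[] Q1=[] Q2=[]

Answer: 1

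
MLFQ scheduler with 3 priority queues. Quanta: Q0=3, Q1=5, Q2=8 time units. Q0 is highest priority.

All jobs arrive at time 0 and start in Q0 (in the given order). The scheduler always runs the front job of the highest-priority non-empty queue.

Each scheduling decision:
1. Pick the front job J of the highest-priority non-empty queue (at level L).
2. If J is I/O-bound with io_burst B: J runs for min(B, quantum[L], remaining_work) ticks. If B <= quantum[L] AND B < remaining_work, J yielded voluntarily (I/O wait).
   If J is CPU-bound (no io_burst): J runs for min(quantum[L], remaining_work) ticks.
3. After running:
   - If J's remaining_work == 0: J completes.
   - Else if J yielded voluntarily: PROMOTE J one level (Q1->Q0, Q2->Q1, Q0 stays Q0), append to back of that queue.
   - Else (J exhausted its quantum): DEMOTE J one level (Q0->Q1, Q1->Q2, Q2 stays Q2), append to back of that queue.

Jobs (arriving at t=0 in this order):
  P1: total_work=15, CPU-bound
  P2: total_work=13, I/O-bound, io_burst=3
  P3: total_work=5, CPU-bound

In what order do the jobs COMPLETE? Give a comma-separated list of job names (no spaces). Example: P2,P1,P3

Answer: P2,P3,P1

Derivation:
t=0-3: P1@Q0 runs 3, rem=12, quantum used, demote→Q1. Q0=[P2,P3] Q1=[P1] Q2=[]
t=3-6: P2@Q0 runs 3, rem=10, I/O yield, promote→Q0. Q0=[P3,P2] Q1=[P1] Q2=[]
t=6-9: P3@Q0 runs 3, rem=2, quantum used, demote→Q1. Q0=[P2] Q1=[P1,P3] Q2=[]
t=9-12: P2@Q0 runs 3, rem=7, I/O yield, promote→Q0. Q0=[P2] Q1=[P1,P3] Q2=[]
t=12-15: P2@Q0 runs 3, rem=4, I/O yield, promote→Q0. Q0=[P2] Q1=[P1,P3] Q2=[]
t=15-18: P2@Q0 runs 3, rem=1, I/O yield, promote→Q0. Q0=[P2] Q1=[P1,P3] Q2=[]
t=18-19: P2@Q0 runs 1, rem=0, completes. Q0=[] Q1=[P1,P3] Q2=[]
t=19-24: P1@Q1 runs 5, rem=7, quantum used, demote→Q2. Q0=[] Q1=[P3] Q2=[P1]
t=24-26: P3@Q1 runs 2, rem=0, completes. Q0=[] Q1=[] Q2=[P1]
t=26-33: P1@Q2 runs 7, rem=0, completes. Q0=[] Q1=[] Q2=[]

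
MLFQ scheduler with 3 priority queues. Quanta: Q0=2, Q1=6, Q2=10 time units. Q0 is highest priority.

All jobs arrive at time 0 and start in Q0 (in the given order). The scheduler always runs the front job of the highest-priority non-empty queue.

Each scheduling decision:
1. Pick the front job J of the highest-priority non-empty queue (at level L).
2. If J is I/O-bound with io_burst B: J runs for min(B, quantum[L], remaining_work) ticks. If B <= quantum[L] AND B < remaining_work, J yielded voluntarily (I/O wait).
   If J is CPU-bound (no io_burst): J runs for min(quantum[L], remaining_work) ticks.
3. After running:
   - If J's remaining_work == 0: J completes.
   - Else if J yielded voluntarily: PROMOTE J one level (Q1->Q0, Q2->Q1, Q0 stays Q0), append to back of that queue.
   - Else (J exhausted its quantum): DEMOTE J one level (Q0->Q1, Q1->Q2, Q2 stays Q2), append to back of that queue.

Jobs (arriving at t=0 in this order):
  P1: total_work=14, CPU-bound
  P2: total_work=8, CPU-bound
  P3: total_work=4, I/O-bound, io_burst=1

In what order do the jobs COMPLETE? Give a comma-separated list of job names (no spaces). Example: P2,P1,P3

Answer: P3,P2,P1

Derivation:
t=0-2: P1@Q0 runs 2, rem=12, quantum used, demote→Q1. Q0=[P2,P3] Q1=[P1] Q2=[]
t=2-4: P2@Q0 runs 2, rem=6, quantum used, demote→Q1. Q0=[P3] Q1=[P1,P2] Q2=[]
t=4-5: P3@Q0 runs 1, rem=3, I/O yield, promote→Q0. Q0=[P3] Q1=[P1,P2] Q2=[]
t=5-6: P3@Q0 runs 1, rem=2, I/O yield, promote→Q0. Q0=[P3] Q1=[P1,P2] Q2=[]
t=6-7: P3@Q0 runs 1, rem=1, I/O yield, promote→Q0. Q0=[P3] Q1=[P1,P2] Q2=[]
t=7-8: P3@Q0 runs 1, rem=0, completes. Q0=[] Q1=[P1,P2] Q2=[]
t=8-14: P1@Q1 runs 6, rem=6, quantum used, demote→Q2. Q0=[] Q1=[P2] Q2=[P1]
t=14-20: P2@Q1 runs 6, rem=0, completes. Q0=[] Q1=[] Q2=[P1]
t=20-26: P1@Q2 runs 6, rem=0, completes. Q0=[] Q1=[] Q2=[]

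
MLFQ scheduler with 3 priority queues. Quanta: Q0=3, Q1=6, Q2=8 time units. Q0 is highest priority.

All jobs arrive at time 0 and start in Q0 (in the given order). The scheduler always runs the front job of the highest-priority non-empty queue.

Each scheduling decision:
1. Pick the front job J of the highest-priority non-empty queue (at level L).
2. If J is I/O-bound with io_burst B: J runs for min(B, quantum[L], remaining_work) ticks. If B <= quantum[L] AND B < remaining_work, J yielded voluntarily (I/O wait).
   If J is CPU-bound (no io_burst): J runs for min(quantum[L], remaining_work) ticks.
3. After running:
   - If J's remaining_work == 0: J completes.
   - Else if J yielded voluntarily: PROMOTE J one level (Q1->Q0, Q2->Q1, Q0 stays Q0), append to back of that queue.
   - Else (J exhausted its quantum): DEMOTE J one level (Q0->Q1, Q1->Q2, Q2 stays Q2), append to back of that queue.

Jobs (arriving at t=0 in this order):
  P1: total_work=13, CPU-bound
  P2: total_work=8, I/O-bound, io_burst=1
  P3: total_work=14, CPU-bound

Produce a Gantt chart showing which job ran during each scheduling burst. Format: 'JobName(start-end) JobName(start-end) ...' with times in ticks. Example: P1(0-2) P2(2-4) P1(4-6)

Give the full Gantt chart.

Answer: P1(0-3) P2(3-4) P3(4-7) P2(7-8) P2(8-9) P2(9-10) P2(10-11) P2(11-12) P2(12-13) P2(13-14) P1(14-20) P3(20-26) P1(26-30) P3(30-35)

Derivation:
t=0-3: P1@Q0 runs 3, rem=10, quantum used, demote→Q1. Q0=[P2,P3] Q1=[P1] Q2=[]
t=3-4: P2@Q0 runs 1, rem=7, I/O yield, promote→Q0. Q0=[P3,P2] Q1=[P1] Q2=[]
t=4-7: P3@Q0 runs 3, rem=11, quantum used, demote→Q1. Q0=[P2] Q1=[P1,P3] Q2=[]
t=7-8: P2@Q0 runs 1, rem=6, I/O yield, promote→Q0. Q0=[P2] Q1=[P1,P3] Q2=[]
t=8-9: P2@Q0 runs 1, rem=5, I/O yield, promote→Q0. Q0=[P2] Q1=[P1,P3] Q2=[]
t=9-10: P2@Q0 runs 1, rem=4, I/O yield, promote→Q0. Q0=[P2] Q1=[P1,P3] Q2=[]
t=10-11: P2@Q0 runs 1, rem=3, I/O yield, promote→Q0. Q0=[P2] Q1=[P1,P3] Q2=[]
t=11-12: P2@Q0 runs 1, rem=2, I/O yield, promote→Q0. Q0=[P2] Q1=[P1,P3] Q2=[]
t=12-13: P2@Q0 runs 1, rem=1, I/O yield, promote→Q0. Q0=[P2] Q1=[P1,P3] Q2=[]
t=13-14: P2@Q0 runs 1, rem=0, completes. Q0=[] Q1=[P1,P3] Q2=[]
t=14-20: P1@Q1 runs 6, rem=4, quantum used, demote→Q2. Q0=[] Q1=[P3] Q2=[P1]
t=20-26: P3@Q1 runs 6, rem=5, quantum used, demote→Q2. Q0=[] Q1=[] Q2=[P1,P3]
t=26-30: P1@Q2 runs 4, rem=0, completes. Q0=[] Q1=[] Q2=[P3]
t=30-35: P3@Q2 runs 5, rem=0, completes. Q0=[] Q1=[] Q2=[]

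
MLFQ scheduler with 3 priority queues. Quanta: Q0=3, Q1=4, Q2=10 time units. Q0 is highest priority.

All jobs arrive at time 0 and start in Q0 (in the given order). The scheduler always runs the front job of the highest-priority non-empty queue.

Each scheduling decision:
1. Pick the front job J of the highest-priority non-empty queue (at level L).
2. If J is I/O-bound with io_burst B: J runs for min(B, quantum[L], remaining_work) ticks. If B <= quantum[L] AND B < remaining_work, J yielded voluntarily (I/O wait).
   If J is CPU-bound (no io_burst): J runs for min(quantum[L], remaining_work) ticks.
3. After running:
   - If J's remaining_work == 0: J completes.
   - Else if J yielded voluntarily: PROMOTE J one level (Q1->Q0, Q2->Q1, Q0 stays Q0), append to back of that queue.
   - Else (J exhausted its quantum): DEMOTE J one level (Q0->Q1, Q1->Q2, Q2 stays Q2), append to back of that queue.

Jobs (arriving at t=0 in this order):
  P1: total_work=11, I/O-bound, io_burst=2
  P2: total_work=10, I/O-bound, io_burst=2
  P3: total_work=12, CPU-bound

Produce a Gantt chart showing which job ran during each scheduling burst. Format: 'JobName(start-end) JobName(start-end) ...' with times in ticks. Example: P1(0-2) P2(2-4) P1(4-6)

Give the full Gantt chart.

t=0-2: P1@Q0 runs 2, rem=9, I/O yield, promote→Q0. Q0=[P2,P3,P1] Q1=[] Q2=[]
t=2-4: P2@Q0 runs 2, rem=8, I/O yield, promote→Q0. Q0=[P3,P1,P2] Q1=[] Q2=[]
t=4-7: P3@Q0 runs 3, rem=9, quantum used, demote→Q1. Q0=[P1,P2] Q1=[P3] Q2=[]
t=7-9: P1@Q0 runs 2, rem=7, I/O yield, promote→Q0. Q0=[P2,P1] Q1=[P3] Q2=[]
t=9-11: P2@Q0 runs 2, rem=6, I/O yield, promote→Q0. Q0=[P1,P2] Q1=[P3] Q2=[]
t=11-13: P1@Q0 runs 2, rem=5, I/O yield, promote→Q0. Q0=[P2,P1] Q1=[P3] Q2=[]
t=13-15: P2@Q0 runs 2, rem=4, I/O yield, promote→Q0. Q0=[P1,P2] Q1=[P3] Q2=[]
t=15-17: P1@Q0 runs 2, rem=3, I/O yield, promote→Q0. Q0=[P2,P1] Q1=[P3] Q2=[]
t=17-19: P2@Q0 runs 2, rem=2, I/O yield, promote→Q0. Q0=[P1,P2] Q1=[P3] Q2=[]
t=19-21: P1@Q0 runs 2, rem=1, I/O yield, promote→Q0. Q0=[P2,P1] Q1=[P3] Q2=[]
t=21-23: P2@Q0 runs 2, rem=0, completes. Q0=[P1] Q1=[P3] Q2=[]
t=23-24: P1@Q0 runs 1, rem=0, completes. Q0=[] Q1=[P3] Q2=[]
t=24-28: P3@Q1 runs 4, rem=5, quantum used, demote→Q2. Q0=[] Q1=[] Q2=[P3]
t=28-33: P3@Q2 runs 5, rem=0, completes. Q0=[] Q1=[] Q2=[]

Answer: P1(0-2) P2(2-4) P3(4-7) P1(7-9) P2(9-11) P1(11-13) P2(13-15) P1(15-17) P2(17-19) P1(19-21) P2(21-23) P1(23-24) P3(24-28) P3(28-33)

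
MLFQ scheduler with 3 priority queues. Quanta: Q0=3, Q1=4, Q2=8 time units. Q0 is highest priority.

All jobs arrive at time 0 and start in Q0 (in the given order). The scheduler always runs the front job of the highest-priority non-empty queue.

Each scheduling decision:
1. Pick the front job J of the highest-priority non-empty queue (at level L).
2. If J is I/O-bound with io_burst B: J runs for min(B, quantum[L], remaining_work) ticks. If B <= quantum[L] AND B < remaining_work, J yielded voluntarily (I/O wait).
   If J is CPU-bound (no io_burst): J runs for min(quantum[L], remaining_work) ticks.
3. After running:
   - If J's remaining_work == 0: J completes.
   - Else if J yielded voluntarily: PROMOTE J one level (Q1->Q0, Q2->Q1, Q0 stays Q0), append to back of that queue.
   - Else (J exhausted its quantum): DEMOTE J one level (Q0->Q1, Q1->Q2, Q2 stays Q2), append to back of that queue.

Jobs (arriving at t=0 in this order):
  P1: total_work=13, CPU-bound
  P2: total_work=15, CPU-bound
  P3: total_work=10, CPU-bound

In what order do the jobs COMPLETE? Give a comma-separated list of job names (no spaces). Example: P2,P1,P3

t=0-3: P1@Q0 runs 3, rem=10, quantum used, demote→Q1. Q0=[P2,P3] Q1=[P1] Q2=[]
t=3-6: P2@Q0 runs 3, rem=12, quantum used, demote→Q1. Q0=[P3] Q1=[P1,P2] Q2=[]
t=6-9: P3@Q0 runs 3, rem=7, quantum used, demote→Q1. Q0=[] Q1=[P1,P2,P3] Q2=[]
t=9-13: P1@Q1 runs 4, rem=6, quantum used, demote→Q2. Q0=[] Q1=[P2,P3] Q2=[P1]
t=13-17: P2@Q1 runs 4, rem=8, quantum used, demote→Q2. Q0=[] Q1=[P3] Q2=[P1,P2]
t=17-21: P3@Q1 runs 4, rem=3, quantum used, demote→Q2. Q0=[] Q1=[] Q2=[P1,P2,P3]
t=21-27: P1@Q2 runs 6, rem=0, completes. Q0=[] Q1=[] Q2=[P2,P3]
t=27-35: P2@Q2 runs 8, rem=0, completes. Q0=[] Q1=[] Q2=[P3]
t=35-38: P3@Q2 runs 3, rem=0, completes. Q0=[] Q1=[] Q2=[]

Answer: P1,P2,P3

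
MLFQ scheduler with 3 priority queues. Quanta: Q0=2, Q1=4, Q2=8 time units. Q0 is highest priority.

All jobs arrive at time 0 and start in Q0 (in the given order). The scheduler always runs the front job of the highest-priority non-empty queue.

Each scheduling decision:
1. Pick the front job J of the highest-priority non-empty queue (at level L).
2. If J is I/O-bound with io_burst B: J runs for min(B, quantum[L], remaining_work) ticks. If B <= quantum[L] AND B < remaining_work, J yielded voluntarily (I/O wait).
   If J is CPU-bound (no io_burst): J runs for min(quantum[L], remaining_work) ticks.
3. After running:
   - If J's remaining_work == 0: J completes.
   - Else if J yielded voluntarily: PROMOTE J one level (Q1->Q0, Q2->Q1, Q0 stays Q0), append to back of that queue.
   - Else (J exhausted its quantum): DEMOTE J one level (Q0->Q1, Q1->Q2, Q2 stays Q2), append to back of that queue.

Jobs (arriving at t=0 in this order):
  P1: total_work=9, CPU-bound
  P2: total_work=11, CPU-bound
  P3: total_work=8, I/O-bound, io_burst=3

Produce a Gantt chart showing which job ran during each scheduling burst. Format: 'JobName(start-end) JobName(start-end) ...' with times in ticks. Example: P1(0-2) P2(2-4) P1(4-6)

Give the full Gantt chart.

t=0-2: P1@Q0 runs 2, rem=7, quantum used, demote→Q1. Q0=[P2,P3] Q1=[P1] Q2=[]
t=2-4: P2@Q0 runs 2, rem=9, quantum used, demote→Q1. Q0=[P3] Q1=[P1,P2] Q2=[]
t=4-6: P3@Q0 runs 2, rem=6, quantum used, demote→Q1. Q0=[] Q1=[P1,P2,P3] Q2=[]
t=6-10: P1@Q1 runs 4, rem=3, quantum used, demote→Q2. Q0=[] Q1=[P2,P3] Q2=[P1]
t=10-14: P2@Q1 runs 4, rem=5, quantum used, demote→Q2. Q0=[] Q1=[P3] Q2=[P1,P2]
t=14-17: P3@Q1 runs 3, rem=3, I/O yield, promote→Q0. Q0=[P3] Q1=[] Q2=[P1,P2]
t=17-19: P3@Q0 runs 2, rem=1, quantum used, demote→Q1. Q0=[] Q1=[P3] Q2=[P1,P2]
t=19-20: P3@Q1 runs 1, rem=0, completes. Q0=[] Q1=[] Q2=[P1,P2]
t=20-23: P1@Q2 runs 3, rem=0, completes. Q0=[] Q1=[] Q2=[P2]
t=23-28: P2@Q2 runs 5, rem=0, completes. Q0=[] Q1=[] Q2=[]

Answer: P1(0-2) P2(2-4) P3(4-6) P1(6-10) P2(10-14) P3(14-17) P3(17-19) P3(19-20) P1(20-23) P2(23-28)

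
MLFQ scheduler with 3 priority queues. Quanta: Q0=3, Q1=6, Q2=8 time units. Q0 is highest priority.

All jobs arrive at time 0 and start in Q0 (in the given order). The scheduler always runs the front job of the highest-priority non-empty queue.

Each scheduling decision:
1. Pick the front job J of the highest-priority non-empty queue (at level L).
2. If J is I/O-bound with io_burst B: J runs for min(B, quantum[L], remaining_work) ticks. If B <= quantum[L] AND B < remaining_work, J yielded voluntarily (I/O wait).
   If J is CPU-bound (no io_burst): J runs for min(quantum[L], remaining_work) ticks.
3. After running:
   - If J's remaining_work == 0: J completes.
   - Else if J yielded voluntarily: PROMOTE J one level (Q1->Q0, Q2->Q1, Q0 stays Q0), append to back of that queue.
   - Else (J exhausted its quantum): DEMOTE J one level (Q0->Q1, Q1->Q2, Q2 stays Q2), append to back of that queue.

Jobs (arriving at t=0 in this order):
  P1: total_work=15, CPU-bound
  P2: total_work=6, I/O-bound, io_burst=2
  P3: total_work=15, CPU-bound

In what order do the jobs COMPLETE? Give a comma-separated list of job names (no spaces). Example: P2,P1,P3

t=0-3: P1@Q0 runs 3, rem=12, quantum used, demote→Q1. Q0=[P2,P3] Q1=[P1] Q2=[]
t=3-5: P2@Q0 runs 2, rem=4, I/O yield, promote→Q0. Q0=[P3,P2] Q1=[P1] Q2=[]
t=5-8: P3@Q0 runs 3, rem=12, quantum used, demote→Q1. Q0=[P2] Q1=[P1,P3] Q2=[]
t=8-10: P2@Q0 runs 2, rem=2, I/O yield, promote→Q0. Q0=[P2] Q1=[P1,P3] Q2=[]
t=10-12: P2@Q0 runs 2, rem=0, completes. Q0=[] Q1=[P1,P3] Q2=[]
t=12-18: P1@Q1 runs 6, rem=6, quantum used, demote→Q2. Q0=[] Q1=[P3] Q2=[P1]
t=18-24: P3@Q1 runs 6, rem=6, quantum used, demote→Q2. Q0=[] Q1=[] Q2=[P1,P3]
t=24-30: P1@Q2 runs 6, rem=0, completes. Q0=[] Q1=[] Q2=[P3]
t=30-36: P3@Q2 runs 6, rem=0, completes. Q0=[] Q1=[] Q2=[]

Answer: P2,P1,P3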